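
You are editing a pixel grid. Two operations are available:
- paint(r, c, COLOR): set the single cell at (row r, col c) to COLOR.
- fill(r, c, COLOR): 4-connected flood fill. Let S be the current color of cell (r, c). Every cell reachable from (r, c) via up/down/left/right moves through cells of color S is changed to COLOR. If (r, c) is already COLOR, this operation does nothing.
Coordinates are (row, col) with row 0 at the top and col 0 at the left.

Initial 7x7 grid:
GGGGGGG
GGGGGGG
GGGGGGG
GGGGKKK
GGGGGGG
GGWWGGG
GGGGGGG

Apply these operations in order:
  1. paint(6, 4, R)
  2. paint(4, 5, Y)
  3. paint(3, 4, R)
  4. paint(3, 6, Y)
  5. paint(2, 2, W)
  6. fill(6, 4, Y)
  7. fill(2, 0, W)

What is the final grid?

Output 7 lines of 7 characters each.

After op 1 paint(6,4,R):
GGGGGGG
GGGGGGG
GGGGGGG
GGGGKKK
GGGGGGG
GGWWGGG
GGGGRGG
After op 2 paint(4,5,Y):
GGGGGGG
GGGGGGG
GGGGGGG
GGGGKKK
GGGGGYG
GGWWGGG
GGGGRGG
After op 3 paint(3,4,R):
GGGGGGG
GGGGGGG
GGGGGGG
GGGGRKK
GGGGGYG
GGWWGGG
GGGGRGG
After op 4 paint(3,6,Y):
GGGGGGG
GGGGGGG
GGGGGGG
GGGGRKY
GGGGGYG
GGWWGGG
GGGGRGG
After op 5 paint(2,2,W):
GGGGGGG
GGGGGGG
GGWGGGG
GGGGRKY
GGGGGYG
GGWWGGG
GGGGRGG
After op 6 fill(6,4,Y) [1 cells changed]:
GGGGGGG
GGGGGGG
GGWGGGG
GGGGRKY
GGGGGYG
GGWWGGG
GGGGYGG
After op 7 fill(2,0,W) [41 cells changed]:
WWWWWWW
WWWWWWW
WWWWWWW
WWWWRKY
WWWWWYW
WWWWWWW
WWWWYWW

Answer: WWWWWWW
WWWWWWW
WWWWWWW
WWWWRKY
WWWWWYW
WWWWWWW
WWWWYWW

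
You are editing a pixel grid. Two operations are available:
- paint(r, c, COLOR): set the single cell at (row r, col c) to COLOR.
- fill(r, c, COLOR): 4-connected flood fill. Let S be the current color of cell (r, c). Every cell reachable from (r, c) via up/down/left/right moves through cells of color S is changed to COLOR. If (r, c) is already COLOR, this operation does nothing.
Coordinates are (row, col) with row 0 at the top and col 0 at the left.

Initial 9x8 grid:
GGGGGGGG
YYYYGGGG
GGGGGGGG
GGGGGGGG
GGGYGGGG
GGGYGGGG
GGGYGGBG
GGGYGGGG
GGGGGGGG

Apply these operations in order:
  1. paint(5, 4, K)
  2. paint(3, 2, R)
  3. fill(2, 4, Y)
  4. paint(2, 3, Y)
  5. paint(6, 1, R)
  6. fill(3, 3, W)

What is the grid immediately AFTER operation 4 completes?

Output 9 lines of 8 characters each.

Answer: YYYYYYYY
YYYYYYYY
YYYYYYYY
YYRYYYYY
YYYYYYYY
YYYYKYYY
YYYYYYBY
YYYYYYYY
YYYYYYYY

Derivation:
After op 1 paint(5,4,K):
GGGGGGGG
YYYYGGGG
GGGGGGGG
GGGGGGGG
GGGYGGGG
GGGYKGGG
GGGYGGBG
GGGYGGGG
GGGGGGGG
After op 2 paint(3,2,R):
GGGGGGGG
YYYYGGGG
GGGGGGGG
GGRGGGGG
GGGYGGGG
GGGYKGGG
GGGYGGBG
GGGYGGGG
GGGGGGGG
After op 3 fill(2,4,Y) [61 cells changed]:
YYYYYYYY
YYYYYYYY
YYYYYYYY
YYRYYYYY
YYYYYYYY
YYYYKYYY
YYYYYYBY
YYYYYYYY
YYYYYYYY
After op 4 paint(2,3,Y):
YYYYYYYY
YYYYYYYY
YYYYYYYY
YYRYYYYY
YYYYYYYY
YYYYKYYY
YYYYYYBY
YYYYYYYY
YYYYYYYY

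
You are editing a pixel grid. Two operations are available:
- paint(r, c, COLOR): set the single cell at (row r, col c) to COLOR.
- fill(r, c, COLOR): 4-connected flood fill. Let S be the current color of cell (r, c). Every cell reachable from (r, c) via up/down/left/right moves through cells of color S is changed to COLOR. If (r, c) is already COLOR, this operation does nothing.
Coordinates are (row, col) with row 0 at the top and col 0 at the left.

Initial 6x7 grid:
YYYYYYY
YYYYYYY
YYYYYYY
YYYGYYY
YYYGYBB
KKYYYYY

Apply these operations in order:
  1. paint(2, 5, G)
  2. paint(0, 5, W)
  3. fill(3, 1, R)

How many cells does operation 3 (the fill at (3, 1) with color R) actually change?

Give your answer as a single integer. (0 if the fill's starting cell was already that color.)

After op 1 paint(2,5,G):
YYYYYYY
YYYYYYY
YYYYYGY
YYYGYYY
YYYGYBB
KKYYYYY
After op 2 paint(0,5,W):
YYYYYWY
YYYYYYY
YYYYYGY
YYYGYYY
YYYGYBB
KKYYYYY
After op 3 fill(3,1,R) [34 cells changed]:
RRRRRWR
RRRRRRR
RRRRRGR
RRRGRRR
RRRGRBB
KKRRRRR

Answer: 34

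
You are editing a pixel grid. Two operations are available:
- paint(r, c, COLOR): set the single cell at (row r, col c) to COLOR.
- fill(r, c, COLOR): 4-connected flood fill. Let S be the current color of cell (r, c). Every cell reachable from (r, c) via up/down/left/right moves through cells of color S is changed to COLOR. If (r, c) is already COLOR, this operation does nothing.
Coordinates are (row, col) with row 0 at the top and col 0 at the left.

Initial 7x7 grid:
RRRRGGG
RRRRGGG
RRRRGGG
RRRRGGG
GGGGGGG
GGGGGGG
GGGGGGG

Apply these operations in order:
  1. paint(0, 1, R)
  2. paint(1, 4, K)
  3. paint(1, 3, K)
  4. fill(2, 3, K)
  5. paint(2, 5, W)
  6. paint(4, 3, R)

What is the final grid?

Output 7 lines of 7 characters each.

Answer: KKKKGGG
KKKKKGG
KKKKGWG
KKKKGGG
GGGRGGG
GGGGGGG
GGGGGGG

Derivation:
After op 1 paint(0,1,R):
RRRRGGG
RRRRGGG
RRRRGGG
RRRRGGG
GGGGGGG
GGGGGGG
GGGGGGG
After op 2 paint(1,4,K):
RRRRGGG
RRRRKGG
RRRRGGG
RRRRGGG
GGGGGGG
GGGGGGG
GGGGGGG
After op 3 paint(1,3,K):
RRRRGGG
RRRKKGG
RRRRGGG
RRRRGGG
GGGGGGG
GGGGGGG
GGGGGGG
After op 4 fill(2,3,K) [15 cells changed]:
KKKKGGG
KKKKKGG
KKKKGGG
KKKKGGG
GGGGGGG
GGGGGGG
GGGGGGG
After op 5 paint(2,5,W):
KKKKGGG
KKKKKGG
KKKKGWG
KKKKGGG
GGGGGGG
GGGGGGG
GGGGGGG
After op 6 paint(4,3,R):
KKKKGGG
KKKKKGG
KKKKGWG
KKKKGGG
GGGRGGG
GGGGGGG
GGGGGGG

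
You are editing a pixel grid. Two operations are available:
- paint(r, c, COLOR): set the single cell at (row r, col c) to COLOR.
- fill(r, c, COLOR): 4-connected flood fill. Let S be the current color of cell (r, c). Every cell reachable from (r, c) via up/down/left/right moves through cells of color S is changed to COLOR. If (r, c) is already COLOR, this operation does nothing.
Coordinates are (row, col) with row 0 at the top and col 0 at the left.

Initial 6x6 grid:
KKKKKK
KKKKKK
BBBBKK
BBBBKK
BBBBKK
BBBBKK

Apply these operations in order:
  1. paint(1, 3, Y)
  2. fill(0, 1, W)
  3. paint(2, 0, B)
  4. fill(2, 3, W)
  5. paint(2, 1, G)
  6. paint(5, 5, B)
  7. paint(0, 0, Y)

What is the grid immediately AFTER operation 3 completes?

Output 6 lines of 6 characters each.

Answer: WWWWWW
WWWYWW
BBBBWW
BBBBWW
BBBBWW
BBBBWW

Derivation:
After op 1 paint(1,3,Y):
KKKKKK
KKKYKK
BBBBKK
BBBBKK
BBBBKK
BBBBKK
After op 2 fill(0,1,W) [19 cells changed]:
WWWWWW
WWWYWW
BBBBWW
BBBBWW
BBBBWW
BBBBWW
After op 3 paint(2,0,B):
WWWWWW
WWWYWW
BBBBWW
BBBBWW
BBBBWW
BBBBWW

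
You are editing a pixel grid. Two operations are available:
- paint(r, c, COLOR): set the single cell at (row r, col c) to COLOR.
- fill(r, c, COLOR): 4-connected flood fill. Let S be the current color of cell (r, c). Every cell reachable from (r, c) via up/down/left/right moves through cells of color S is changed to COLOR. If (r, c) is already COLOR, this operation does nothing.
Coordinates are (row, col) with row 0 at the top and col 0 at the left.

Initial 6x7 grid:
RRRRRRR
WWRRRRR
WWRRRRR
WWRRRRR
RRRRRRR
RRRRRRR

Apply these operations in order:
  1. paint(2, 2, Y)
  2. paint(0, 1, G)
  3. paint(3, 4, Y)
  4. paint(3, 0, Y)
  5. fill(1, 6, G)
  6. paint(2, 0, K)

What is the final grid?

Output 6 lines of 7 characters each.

Answer: RGGGGGG
WWGGGGG
KWYGGGG
YWGGYGG
GGGGGGG
GGGGGGG

Derivation:
After op 1 paint(2,2,Y):
RRRRRRR
WWRRRRR
WWYRRRR
WWRRRRR
RRRRRRR
RRRRRRR
After op 2 paint(0,1,G):
RGRRRRR
WWRRRRR
WWYRRRR
WWRRRRR
RRRRRRR
RRRRRRR
After op 3 paint(3,4,Y):
RGRRRRR
WWRRRRR
WWYRRRR
WWRRYRR
RRRRRRR
RRRRRRR
After op 4 paint(3,0,Y):
RGRRRRR
WWRRRRR
WWYRRRR
YWRRYRR
RRRRRRR
RRRRRRR
After op 5 fill(1,6,G) [32 cells changed]:
RGGGGGG
WWGGGGG
WWYGGGG
YWGGYGG
GGGGGGG
GGGGGGG
After op 6 paint(2,0,K):
RGGGGGG
WWGGGGG
KWYGGGG
YWGGYGG
GGGGGGG
GGGGGGG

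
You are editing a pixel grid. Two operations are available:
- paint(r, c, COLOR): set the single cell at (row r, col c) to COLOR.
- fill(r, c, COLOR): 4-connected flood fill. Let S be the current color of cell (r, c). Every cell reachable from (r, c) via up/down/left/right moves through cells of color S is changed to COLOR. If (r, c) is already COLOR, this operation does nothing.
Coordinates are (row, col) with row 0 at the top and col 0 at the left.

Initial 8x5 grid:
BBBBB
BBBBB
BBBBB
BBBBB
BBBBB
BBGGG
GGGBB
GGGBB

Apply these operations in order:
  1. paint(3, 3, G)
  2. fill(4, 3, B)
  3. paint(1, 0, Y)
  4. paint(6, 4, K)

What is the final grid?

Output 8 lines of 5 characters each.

Answer: BBBBB
YBBBB
BBBBB
BBBGB
BBBBB
BBGGG
GGGBK
GGGBB

Derivation:
After op 1 paint(3,3,G):
BBBBB
BBBBB
BBBBB
BBBGB
BBBBB
BBGGG
GGGBB
GGGBB
After op 2 fill(4,3,B) [0 cells changed]:
BBBBB
BBBBB
BBBBB
BBBGB
BBBBB
BBGGG
GGGBB
GGGBB
After op 3 paint(1,0,Y):
BBBBB
YBBBB
BBBBB
BBBGB
BBBBB
BBGGG
GGGBB
GGGBB
After op 4 paint(6,4,K):
BBBBB
YBBBB
BBBBB
BBBGB
BBBBB
BBGGG
GGGBK
GGGBB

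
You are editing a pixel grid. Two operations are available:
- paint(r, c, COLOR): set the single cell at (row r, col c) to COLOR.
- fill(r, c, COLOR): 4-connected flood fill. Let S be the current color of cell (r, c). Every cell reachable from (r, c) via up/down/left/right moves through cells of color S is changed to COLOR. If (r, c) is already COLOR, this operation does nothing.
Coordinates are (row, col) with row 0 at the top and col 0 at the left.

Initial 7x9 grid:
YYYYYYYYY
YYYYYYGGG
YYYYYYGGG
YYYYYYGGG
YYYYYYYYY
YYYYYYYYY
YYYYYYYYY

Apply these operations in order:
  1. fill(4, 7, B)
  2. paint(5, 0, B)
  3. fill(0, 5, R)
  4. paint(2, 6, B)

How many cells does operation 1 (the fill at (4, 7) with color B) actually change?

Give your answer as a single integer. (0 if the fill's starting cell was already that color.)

After op 1 fill(4,7,B) [54 cells changed]:
BBBBBBBBB
BBBBBBGGG
BBBBBBGGG
BBBBBBGGG
BBBBBBBBB
BBBBBBBBB
BBBBBBBBB

Answer: 54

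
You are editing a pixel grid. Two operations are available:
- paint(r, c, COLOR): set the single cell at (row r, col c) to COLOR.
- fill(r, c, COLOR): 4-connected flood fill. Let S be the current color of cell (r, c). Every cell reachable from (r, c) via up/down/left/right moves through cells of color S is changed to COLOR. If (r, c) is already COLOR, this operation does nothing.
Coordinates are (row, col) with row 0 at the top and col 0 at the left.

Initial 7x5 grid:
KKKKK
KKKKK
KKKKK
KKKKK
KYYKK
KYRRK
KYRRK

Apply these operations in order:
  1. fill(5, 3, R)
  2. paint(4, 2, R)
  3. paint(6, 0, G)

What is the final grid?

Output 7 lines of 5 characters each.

Answer: KKKKK
KKKKK
KKKKK
KKKKK
KYRKK
KYRRK
GYRRK

Derivation:
After op 1 fill(5,3,R) [0 cells changed]:
KKKKK
KKKKK
KKKKK
KKKKK
KYYKK
KYRRK
KYRRK
After op 2 paint(4,2,R):
KKKKK
KKKKK
KKKKK
KKKKK
KYRKK
KYRRK
KYRRK
After op 3 paint(6,0,G):
KKKKK
KKKKK
KKKKK
KKKKK
KYRKK
KYRRK
GYRRK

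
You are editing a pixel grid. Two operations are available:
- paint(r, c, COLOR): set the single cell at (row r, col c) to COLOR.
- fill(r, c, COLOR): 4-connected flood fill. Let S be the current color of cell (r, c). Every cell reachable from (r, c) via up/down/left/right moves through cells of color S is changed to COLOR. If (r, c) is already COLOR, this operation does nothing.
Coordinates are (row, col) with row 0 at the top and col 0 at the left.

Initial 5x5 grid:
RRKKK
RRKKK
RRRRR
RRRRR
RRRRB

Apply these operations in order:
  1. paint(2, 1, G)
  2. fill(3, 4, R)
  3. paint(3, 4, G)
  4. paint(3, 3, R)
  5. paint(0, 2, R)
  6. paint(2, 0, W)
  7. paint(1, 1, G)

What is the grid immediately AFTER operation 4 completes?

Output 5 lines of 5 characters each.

Answer: RRKKK
RRKKK
RGRRR
RRRRG
RRRRB

Derivation:
After op 1 paint(2,1,G):
RRKKK
RRKKK
RGRRR
RRRRR
RRRRB
After op 2 fill(3,4,R) [0 cells changed]:
RRKKK
RRKKK
RGRRR
RRRRR
RRRRB
After op 3 paint(3,4,G):
RRKKK
RRKKK
RGRRR
RRRRG
RRRRB
After op 4 paint(3,3,R):
RRKKK
RRKKK
RGRRR
RRRRG
RRRRB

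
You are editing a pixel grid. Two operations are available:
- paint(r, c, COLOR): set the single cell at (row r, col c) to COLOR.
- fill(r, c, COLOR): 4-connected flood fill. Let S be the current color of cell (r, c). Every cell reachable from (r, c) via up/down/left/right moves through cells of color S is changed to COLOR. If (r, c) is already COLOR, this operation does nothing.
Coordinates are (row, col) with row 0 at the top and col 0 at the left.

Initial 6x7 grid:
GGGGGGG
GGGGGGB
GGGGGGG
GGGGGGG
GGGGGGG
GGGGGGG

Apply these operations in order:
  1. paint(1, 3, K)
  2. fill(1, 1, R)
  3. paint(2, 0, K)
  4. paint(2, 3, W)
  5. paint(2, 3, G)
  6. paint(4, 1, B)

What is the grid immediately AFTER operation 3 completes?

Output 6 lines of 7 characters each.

Answer: RRRRRRR
RRRKRRB
KRRRRRR
RRRRRRR
RRRRRRR
RRRRRRR

Derivation:
After op 1 paint(1,3,K):
GGGGGGG
GGGKGGB
GGGGGGG
GGGGGGG
GGGGGGG
GGGGGGG
After op 2 fill(1,1,R) [40 cells changed]:
RRRRRRR
RRRKRRB
RRRRRRR
RRRRRRR
RRRRRRR
RRRRRRR
After op 3 paint(2,0,K):
RRRRRRR
RRRKRRB
KRRRRRR
RRRRRRR
RRRRRRR
RRRRRRR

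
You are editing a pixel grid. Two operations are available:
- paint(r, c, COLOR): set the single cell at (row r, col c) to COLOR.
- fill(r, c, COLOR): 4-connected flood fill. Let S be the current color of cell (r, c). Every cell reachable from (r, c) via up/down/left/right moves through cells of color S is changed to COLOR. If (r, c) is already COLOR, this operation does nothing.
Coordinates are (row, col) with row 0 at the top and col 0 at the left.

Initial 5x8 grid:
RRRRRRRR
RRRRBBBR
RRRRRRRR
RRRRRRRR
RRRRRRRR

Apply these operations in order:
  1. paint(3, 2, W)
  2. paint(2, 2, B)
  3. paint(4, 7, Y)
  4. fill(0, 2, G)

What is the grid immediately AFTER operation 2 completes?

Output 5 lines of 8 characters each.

After op 1 paint(3,2,W):
RRRRRRRR
RRRRBBBR
RRRRRRRR
RRWRRRRR
RRRRRRRR
After op 2 paint(2,2,B):
RRRRRRRR
RRRRBBBR
RRBRRRRR
RRWRRRRR
RRRRRRRR

Answer: RRRRRRRR
RRRRBBBR
RRBRRRRR
RRWRRRRR
RRRRRRRR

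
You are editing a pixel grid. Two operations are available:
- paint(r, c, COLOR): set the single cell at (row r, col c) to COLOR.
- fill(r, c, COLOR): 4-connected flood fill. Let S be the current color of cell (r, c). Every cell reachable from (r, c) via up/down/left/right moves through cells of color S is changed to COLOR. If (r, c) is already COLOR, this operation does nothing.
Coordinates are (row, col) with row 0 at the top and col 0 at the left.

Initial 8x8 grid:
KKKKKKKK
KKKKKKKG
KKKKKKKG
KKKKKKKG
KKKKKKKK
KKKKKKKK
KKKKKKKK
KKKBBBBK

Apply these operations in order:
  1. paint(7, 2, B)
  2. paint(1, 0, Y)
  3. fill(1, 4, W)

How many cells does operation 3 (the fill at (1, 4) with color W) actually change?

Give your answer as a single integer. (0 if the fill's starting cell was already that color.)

Answer: 55

Derivation:
After op 1 paint(7,2,B):
KKKKKKKK
KKKKKKKG
KKKKKKKG
KKKKKKKG
KKKKKKKK
KKKKKKKK
KKKKKKKK
KKBBBBBK
After op 2 paint(1,0,Y):
KKKKKKKK
YKKKKKKG
KKKKKKKG
KKKKKKKG
KKKKKKKK
KKKKKKKK
KKKKKKKK
KKBBBBBK
After op 3 fill(1,4,W) [55 cells changed]:
WWWWWWWW
YWWWWWWG
WWWWWWWG
WWWWWWWG
WWWWWWWW
WWWWWWWW
WWWWWWWW
WWBBBBBW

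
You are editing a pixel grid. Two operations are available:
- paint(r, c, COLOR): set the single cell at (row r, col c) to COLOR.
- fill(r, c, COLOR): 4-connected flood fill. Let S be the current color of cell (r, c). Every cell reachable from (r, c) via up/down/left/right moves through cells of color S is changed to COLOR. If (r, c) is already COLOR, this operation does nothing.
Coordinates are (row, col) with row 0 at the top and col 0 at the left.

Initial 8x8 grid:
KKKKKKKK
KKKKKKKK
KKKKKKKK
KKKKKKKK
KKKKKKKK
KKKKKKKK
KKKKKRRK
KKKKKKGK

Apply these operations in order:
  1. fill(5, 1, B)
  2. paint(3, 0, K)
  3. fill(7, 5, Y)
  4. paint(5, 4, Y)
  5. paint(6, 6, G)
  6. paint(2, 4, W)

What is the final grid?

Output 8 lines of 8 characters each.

Answer: YYYYYYYY
YYYYYYYY
YYYYWYYY
KYYYYYYY
YYYYYYYY
YYYYYYYY
YYYYYRGY
YYYYYYGY

Derivation:
After op 1 fill(5,1,B) [61 cells changed]:
BBBBBBBB
BBBBBBBB
BBBBBBBB
BBBBBBBB
BBBBBBBB
BBBBBBBB
BBBBBRRB
BBBBBBGB
After op 2 paint(3,0,K):
BBBBBBBB
BBBBBBBB
BBBBBBBB
KBBBBBBB
BBBBBBBB
BBBBBBBB
BBBBBRRB
BBBBBBGB
After op 3 fill(7,5,Y) [60 cells changed]:
YYYYYYYY
YYYYYYYY
YYYYYYYY
KYYYYYYY
YYYYYYYY
YYYYYYYY
YYYYYRRY
YYYYYYGY
After op 4 paint(5,4,Y):
YYYYYYYY
YYYYYYYY
YYYYYYYY
KYYYYYYY
YYYYYYYY
YYYYYYYY
YYYYYRRY
YYYYYYGY
After op 5 paint(6,6,G):
YYYYYYYY
YYYYYYYY
YYYYYYYY
KYYYYYYY
YYYYYYYY
YYYYYYYY
YYYYYRGY
YYYYYYGY
After op 6 paint(2,4,W):
YYYYYYYY
YYYYYYYY
YYYYWYYY
KYYYYYYY
YYYYYYYY
YYYYYYYY
YYYYYRGY
YYYYYYGY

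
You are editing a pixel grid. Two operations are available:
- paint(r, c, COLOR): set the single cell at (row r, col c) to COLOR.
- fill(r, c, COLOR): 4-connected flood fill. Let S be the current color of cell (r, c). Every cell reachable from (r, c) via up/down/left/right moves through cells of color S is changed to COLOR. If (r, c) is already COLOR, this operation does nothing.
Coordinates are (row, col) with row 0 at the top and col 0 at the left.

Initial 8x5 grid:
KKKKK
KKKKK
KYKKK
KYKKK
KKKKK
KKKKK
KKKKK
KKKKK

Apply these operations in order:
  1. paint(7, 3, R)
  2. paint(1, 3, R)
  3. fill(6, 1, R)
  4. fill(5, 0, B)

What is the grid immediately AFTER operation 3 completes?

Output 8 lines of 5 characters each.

Answer: RRRRR
RRRRR
RYRRR
RYRRR
RRRRR
RRRRR
RRRRR
RRRRR

Derivation:
After op 1 paint(7,3,R):
KKKKK
KKKKK
KYKKK
KYKKK
KKKKK
KKKKK
KKKKK
KKKRK
After op 2 paint(1,3,R):
KKKKK
KKKRK
KYKKK
KYKKK
KKKKK
KKKKK
KKKKK
KKKRK
After op 3 fill(6,1,R) [36 cells changed]:
RRRRR
RRRRR
RYRRR
RYRRR
RRRRR
RRRRR
RRRRR
RRRRR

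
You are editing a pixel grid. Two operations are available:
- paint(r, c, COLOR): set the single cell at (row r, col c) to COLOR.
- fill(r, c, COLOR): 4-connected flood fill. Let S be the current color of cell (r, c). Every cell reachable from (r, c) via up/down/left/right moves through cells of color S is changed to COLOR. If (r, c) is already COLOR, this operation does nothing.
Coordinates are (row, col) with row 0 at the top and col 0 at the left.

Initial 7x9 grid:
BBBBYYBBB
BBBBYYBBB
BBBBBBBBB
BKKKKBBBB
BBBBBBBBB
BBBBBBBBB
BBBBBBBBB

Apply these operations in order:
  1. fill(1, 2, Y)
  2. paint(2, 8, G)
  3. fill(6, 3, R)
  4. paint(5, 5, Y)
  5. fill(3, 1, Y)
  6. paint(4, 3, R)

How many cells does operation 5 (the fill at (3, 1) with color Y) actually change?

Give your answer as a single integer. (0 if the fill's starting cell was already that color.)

Answer: 4

Derivation:
After op 1 fill(1,2,Y) [55 cells changed]:
YYYYYYYYY
YYYYYYYYY
YYYYYYYYY
YKKKKYYYY
YYYYYYYYY
YYYYYYYYY
YYYYYYYYY
After op 2 paint(2,8,G):
YYYYYYYYY
YYYYYYYYY
YYYYYYYYG
YKKKKYYYY
YYYYYYYYY
YYYYYYYYY
YYYYYYYYY
After op 3 fill(6,3,R) [58 cells changed]:
RRRRRRRRR
RRRRRRRRR
RRRRRRRRG
RKKKKRRRR
RRRRRRRRR
RRRRRRRRR
RRRRRRRRR
After op 4 paint(5,5,Y):
RRRRRRRRR
RRRRRRRRR
RRRRRRRRG
RKKKKRRRR
RRRRRRRRR
RRRRRYRRR
RRRRRRRRR
After op 5 fill(3,1,Y) [4 cells changed]:
RRRRRRRRR
RRRRRRRRR
RRRRRRRRG
RYYYYRRRR
RRRRRRRRR
RRRRRYRRR
RRRRRRRRR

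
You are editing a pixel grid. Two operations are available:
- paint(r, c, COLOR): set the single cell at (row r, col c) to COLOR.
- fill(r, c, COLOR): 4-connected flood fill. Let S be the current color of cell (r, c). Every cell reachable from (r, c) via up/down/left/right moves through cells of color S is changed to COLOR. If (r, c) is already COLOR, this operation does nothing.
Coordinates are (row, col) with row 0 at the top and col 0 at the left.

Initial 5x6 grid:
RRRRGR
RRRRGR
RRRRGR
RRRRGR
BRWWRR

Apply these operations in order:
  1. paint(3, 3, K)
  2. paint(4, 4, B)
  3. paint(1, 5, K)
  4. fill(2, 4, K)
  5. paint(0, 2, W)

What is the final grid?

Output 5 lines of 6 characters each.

Answer: RRWRKR
RRRRKK
RRRRKR
RRRKKR
BRWWBR

Derivation:
After op 1 paint(3,3,K):
RRRRGR
RRRRGR
RRRRGR
RRRKGR
BRWWRR
After op 2 paint(4,4,B):
RRRRGR
RRRRGR
RRRRGR
RRRKGR
BRWWBR
After op 3 paint(1,5,K):
RRRRGR
RRRRGK
RRRRGR
RRRKGR
BRWWBR
After op 4 fill(2,4,K) [4 cells changed]:
RRRRKR
RRRRKK
RRRRKR
RRRKKR
BRWWBR
After op 5 paint(0,2,W):
RRWRKR
RRRRKK
RRRRKR
RRRKKR
BRWWBR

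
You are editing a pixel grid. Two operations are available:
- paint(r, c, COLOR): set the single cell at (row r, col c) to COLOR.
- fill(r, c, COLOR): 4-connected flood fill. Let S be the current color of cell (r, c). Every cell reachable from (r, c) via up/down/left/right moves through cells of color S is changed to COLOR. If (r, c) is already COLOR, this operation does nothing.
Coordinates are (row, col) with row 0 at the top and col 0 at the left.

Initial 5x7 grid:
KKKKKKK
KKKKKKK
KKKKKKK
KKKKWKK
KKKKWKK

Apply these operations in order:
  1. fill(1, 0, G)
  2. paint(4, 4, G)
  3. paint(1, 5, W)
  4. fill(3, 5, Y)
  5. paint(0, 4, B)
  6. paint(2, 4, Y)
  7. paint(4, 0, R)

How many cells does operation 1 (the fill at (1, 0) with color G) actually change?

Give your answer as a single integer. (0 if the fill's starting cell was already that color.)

After op 1 fill(1,0,G) [33 cells changed]:
GGGGGGG
GGGGGGG
GGGGGGG
GGGGWGG
GGGGWGG

Answer: 33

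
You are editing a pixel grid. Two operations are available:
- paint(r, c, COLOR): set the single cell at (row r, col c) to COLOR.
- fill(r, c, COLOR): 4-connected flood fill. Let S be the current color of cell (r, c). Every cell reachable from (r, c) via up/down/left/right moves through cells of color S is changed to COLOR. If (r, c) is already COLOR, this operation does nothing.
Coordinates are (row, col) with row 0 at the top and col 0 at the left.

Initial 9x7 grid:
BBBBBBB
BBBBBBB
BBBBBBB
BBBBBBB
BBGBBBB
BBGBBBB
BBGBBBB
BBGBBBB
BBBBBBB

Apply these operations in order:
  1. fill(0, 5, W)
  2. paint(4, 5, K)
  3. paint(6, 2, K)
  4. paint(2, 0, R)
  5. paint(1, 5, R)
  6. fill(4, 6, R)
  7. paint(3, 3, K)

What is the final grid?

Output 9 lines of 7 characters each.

After op 1 fill(0,5,W) [59 cells changed]:
WWWWWWW
WWWWWWW
WWWWWWW
WWWWWWW
WWGWWWW
WWGWWWW
WWGWWWW
WWGWWWW
WWWWWWW
After op 2 paint(4,5,K):
WWWWWWW
WWWWWWW
WWWWWWW
WWWWWWW
WWGWWKW
WWGWWWW
WWGWWWW
WWGWWWW
WWWWWWW
After op 3 paint(6,2,K):
WWWWWWW
WWWWWWW
WWWWWWW
WWWWWWW
WWGWWKW
WWGWWWW
WWKWWWW
WWGWWWW
WWWWWWW
After op 4 paint(2,0,R):
WWWWWWW
WWWWWWW
RWWWWWW
WWWWWWW
WWGWWKW
WWGWWWW
WWKWWWW
WWGWWWW
WWWWWWW
After op 5 paint(1,5,R):
WWWWWWW
WWWWWRW
RWWWWWW
WWWWWWW
WWGWWKW
WWGWWWW
WWKWWWW
WWGWWWW
WWWWWWW
After op 6 fill(4,6,R) [56 cells changed]:
RRRRRRR
RRRRRRR
RRRRRRR
RRRRRRR
RRGRRKR
RRGRRRR
RRKRRRR
RRGRRRR
RRRRRRR
After op 7 paint(3,3,K):
RRRRRRR
RRRRRRR
RRRRRRR
RRRKRRR
RRGRRKR
RRGRRRR
RRKRRRR
RRGRRRR
RRRRRRR

Answer: RRRRRRR
RRRRRRR
RRRRRRR
RRRKRRR
RRGRRKR
RRGRRRR
RRKRRRR
RRGRRRR
RRRRRRR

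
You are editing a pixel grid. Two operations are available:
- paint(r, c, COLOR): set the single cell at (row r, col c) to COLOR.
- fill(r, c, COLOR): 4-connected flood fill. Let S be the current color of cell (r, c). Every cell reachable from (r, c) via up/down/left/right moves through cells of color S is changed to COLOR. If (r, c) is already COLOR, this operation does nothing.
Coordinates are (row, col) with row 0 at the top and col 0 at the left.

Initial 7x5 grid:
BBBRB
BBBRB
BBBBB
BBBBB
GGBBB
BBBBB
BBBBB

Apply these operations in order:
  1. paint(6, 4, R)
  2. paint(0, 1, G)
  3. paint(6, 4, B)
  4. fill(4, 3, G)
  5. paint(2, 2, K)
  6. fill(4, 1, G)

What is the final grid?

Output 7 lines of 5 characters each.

Answer: GGGRG
GGGRG
GGKGG
GGGGG
GGGGG
GGGGG
GGGGG

Derivation:
After op 1 paint(6,4,R):
BBBRB
BBBRB
BBBBB
BBBBB
GGBBB
BBBBB
BBBBR
After op 2 paint(0,1,G):
BGBRB
BBBRB
BBBBB
BBBBB
GGBBB
BBBBB
BBBBR
After op 3 paint(6,4,B):
BGBRB
BBBRB
BBBBB
BBBBB
GGBBB
BBBBB
BBBBB
After op 4 fill(4,3,G) [30 cells changed]:
GGGRG
GGGRG
GGGGG
GGGGG
GGGGG
GGGGG
GGGGG
After op 5 paint(2,2,K):
GGGRG
GGGRG
GGKGG
GGGGG
GGGGG
GGGGG
GGGGG
After op 6 fill(4,1,G) [0 cells changed]:
GGGRG
GGGRG
GGKGG
GGGGG
GGGGG
GGGGG
GGGGG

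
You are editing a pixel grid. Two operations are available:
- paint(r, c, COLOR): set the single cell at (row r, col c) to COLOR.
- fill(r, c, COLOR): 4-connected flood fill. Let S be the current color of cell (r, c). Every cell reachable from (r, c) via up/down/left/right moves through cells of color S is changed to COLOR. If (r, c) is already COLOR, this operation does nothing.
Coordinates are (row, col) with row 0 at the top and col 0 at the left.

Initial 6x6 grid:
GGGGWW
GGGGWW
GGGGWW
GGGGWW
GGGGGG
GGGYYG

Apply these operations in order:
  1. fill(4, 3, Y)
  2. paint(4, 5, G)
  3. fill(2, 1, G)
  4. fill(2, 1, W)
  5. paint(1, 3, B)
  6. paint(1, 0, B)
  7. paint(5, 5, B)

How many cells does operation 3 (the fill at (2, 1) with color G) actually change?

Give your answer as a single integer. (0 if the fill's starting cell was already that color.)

Answer: 27

Derivation:
After op 1 fill(4,3,Y) [26 cells changed]:
YYYYWW
YYYYWW
YYYYWW
YYYYWW
YYYYYY
YYYYYY
After op 2 paint(4,5,G):
YYYYWW
YYYYWW
YYYYWW
YYYYWW
YYYYYG
YYYYYY
After op 3 fill(2,1,G) [27 cells changed]:
GGGGWW
GGGGWW
GGGGWW
GGGGWW
GGGGGG
GGGGGG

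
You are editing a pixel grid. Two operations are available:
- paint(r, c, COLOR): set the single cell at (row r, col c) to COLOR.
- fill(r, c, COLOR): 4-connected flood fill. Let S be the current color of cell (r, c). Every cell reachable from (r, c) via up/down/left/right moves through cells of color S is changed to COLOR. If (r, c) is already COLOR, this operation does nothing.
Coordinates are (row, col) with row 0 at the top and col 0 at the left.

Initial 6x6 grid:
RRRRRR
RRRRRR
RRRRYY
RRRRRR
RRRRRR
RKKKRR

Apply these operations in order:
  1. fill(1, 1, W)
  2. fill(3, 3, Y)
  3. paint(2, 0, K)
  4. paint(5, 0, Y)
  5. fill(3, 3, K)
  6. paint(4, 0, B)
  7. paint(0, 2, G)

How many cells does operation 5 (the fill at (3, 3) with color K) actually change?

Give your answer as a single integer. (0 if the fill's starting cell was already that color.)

Answer: 32

Derivation:
After op 1 fill(1,1,W) [31 cells changed]:
WWWWWW
WWWWWW
WWWWYY
WWWWWW
WWWWWW
WKKKWW
After op 2 fill(3,3,Y) [31 cells changed]:
YYYYYY
YYYYYY
YYYYYY
YYYYYY
YYYYYY
YKKKYY
After op 3 paint(2,0,K):
YYYYYY
YYYYYY
KYYYYY
YYYYYY
YYYYYY
YKKKYY
After op 4 paint(5,0,Y):
YYYYYY
YYYYYY
KYYYYY
YYYYYY
YYYYYY
YKKKYY
After op 5 fill(3,3,K) [32 cells changed]:
KKKKKK
KKKKKK
KKKKKK
KKKKKK
KKKKKK
KKKKKK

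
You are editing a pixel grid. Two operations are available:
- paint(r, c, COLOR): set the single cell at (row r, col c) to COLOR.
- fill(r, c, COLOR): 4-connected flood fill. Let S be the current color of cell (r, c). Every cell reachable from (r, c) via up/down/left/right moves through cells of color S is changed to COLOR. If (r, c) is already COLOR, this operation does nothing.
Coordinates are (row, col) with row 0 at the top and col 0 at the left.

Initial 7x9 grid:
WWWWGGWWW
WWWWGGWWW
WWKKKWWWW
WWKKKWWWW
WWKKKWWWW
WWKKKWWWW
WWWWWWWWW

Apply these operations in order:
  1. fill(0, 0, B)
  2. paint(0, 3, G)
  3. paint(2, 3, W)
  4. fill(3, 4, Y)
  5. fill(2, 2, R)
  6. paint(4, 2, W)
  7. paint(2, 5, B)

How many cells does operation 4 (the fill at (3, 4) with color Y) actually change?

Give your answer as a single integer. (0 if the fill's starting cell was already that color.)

After op 1 fill(0,0,B) [47 cells changed]:
BBBBGGBBB
BBBBGGBBB
BBKKKBBBB
BBKKKBBBB
BBKKKBBBB
BBKKKBBBB
BBBBBBBBB
After op 2 paint(0,3,G):
BBBGGGBBB
BBBBGGBBB
BBKKKBBBB
BBKKKBBBB
BBKKKBBBB
BBKKKBBBB
BBBBBBBBB
After op 3 paint(2,3,W):
BBBGGGBBB
BBBBGGBBB
BBKWKBBBB
BBKKKBBBB
BBKKKBBBB
BBKKKBBBB
BBBBBBBBB
After op 4 fill(3,4,Y) [11 cells changed]:
BBBGGGBBB
BBBBGGBBB
BBYWYBBBB
BBYYYBBBB
BBYYYBBBB
BBYYYBBBB
BBBBBBBBB

Answer: 11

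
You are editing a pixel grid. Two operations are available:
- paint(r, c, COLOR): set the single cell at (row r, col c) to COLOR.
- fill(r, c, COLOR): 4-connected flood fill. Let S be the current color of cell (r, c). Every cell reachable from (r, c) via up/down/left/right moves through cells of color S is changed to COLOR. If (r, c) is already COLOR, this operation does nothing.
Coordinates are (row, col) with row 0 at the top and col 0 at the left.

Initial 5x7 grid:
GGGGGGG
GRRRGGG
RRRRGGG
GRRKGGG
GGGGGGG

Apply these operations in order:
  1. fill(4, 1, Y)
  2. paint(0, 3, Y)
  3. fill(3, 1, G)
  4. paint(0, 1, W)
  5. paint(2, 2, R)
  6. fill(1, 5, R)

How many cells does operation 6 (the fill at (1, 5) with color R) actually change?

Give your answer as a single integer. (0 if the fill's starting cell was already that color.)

Answer: 22

Derivation:
After op 1 fill(4,1,Y) [25 cells changed]:
YYYYYYY
YRRRYYY
RRRRYYY
YRRKYYY
YYYYYYY
After op 2 paint(0,3,Y):
YYYYYYY
YRRRYYY
RRRRYYY
YRRKYYY
YYYYYYY
After op 3 fill(3,1,G) [9 cells changed]:
YYYYYYY
YGGGYYY
GGGGYYY
YGGKYYY
YYYYYYY
After op 4 paint(0,1,W):
YWYYYYY
YGGGYYY
GGGGYYY
YGGKYYY
YYYYYYY
After op 5 paint(2,2,R):
YWYYYYY
YGGGYYY
GGRGYYY
YGGKYYY
YYYYYYY
After op 6 fill(1,5,R) [22 cells changed]:
YWRRRRR
YGGGRRR
GGRGRRR
RGGKRRR
RRRRRRR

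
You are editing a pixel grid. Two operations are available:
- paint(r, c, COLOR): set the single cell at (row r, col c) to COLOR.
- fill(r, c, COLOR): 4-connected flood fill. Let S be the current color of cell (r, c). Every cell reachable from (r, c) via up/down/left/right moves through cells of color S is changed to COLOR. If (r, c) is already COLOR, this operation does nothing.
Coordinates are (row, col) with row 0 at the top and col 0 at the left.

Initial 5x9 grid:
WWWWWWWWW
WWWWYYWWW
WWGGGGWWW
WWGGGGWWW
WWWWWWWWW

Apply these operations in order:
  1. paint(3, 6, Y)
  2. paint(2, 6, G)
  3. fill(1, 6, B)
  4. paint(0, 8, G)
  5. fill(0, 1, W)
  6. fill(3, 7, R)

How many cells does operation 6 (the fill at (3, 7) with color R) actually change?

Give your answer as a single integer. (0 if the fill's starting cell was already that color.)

After op 1 paint(3,6,Y):
WWWWWWWWW
WWWWYYWWW
WWGGGGWWW
WWGGGGYWW
WWWWWWWWW
After op 2 paint(2,6,G):
WWWWWWWWW
WWWWYYWWW
WWGGGGGWW
WWGGGGYWW
WWWWWWWWW
After op 3 fill(1,6,B) [33 cells changed]:
BBBBBBBBB
BBBBYYBBB
BBGGGGGBB
BBGGGGYBB
BBBBBBBBB
After op 4 paint(0,8,G):
BBBBBBBBG
BBBBYYBBB
BBGGGGGBB
BBGGGGYBB
BBBBBBBBB
After op 5 fill(0,1,W) [32 cells changed]:
WWWWWWWWG
WWWWYYWWW
WWGGGGGWW
WWGGGGYWW
WWWWWWWWW
After op 6 fill(3,7,R) [32 cells changed]:
RRRRRRRRG
RRRRYYRRR
RRGGGGGRR
RRGGGGYRR
RRRRRRRRR

Answer: 32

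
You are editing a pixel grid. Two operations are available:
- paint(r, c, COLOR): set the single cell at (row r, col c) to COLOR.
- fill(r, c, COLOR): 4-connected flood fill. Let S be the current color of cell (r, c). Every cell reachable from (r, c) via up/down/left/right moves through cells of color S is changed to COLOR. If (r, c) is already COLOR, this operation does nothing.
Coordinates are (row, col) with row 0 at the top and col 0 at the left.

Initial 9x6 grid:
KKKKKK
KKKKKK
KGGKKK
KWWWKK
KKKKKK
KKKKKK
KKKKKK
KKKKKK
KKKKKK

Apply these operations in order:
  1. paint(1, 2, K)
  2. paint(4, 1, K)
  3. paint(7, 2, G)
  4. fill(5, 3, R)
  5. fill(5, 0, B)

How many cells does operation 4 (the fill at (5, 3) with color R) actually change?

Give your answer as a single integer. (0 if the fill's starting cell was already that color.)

After op 1 paint(1,2,K):
KKKKKK
KKKKKK
KGGKKK
KWWWKK
KKKKKK
KKKKKK
KKKKKK
KKKKKK
KKKKKK
After op 2 paint(4,1,K):
KKKKKK
KKKKKK
KGGKKK
KWWWKK
KKKKKK
KKKKKK
KKKKKK
KKKKKK
KKKKKK
After op 3 paint(7,2,G):
KKKKKK
KKKKKK
KGGKKK
KWWWKK
KKKKKK
KKKKKK
KKKKKK
KKGKKK
KKKKKK
After op 4 fill(5,3,R) [48 cells changed]:
RRRRRR
RRRRRR
RGGRRR
RWWWRR
RRRRRR
RRRRRR
RRRRRR
RRGRRR
RRRRRR

Answer: 48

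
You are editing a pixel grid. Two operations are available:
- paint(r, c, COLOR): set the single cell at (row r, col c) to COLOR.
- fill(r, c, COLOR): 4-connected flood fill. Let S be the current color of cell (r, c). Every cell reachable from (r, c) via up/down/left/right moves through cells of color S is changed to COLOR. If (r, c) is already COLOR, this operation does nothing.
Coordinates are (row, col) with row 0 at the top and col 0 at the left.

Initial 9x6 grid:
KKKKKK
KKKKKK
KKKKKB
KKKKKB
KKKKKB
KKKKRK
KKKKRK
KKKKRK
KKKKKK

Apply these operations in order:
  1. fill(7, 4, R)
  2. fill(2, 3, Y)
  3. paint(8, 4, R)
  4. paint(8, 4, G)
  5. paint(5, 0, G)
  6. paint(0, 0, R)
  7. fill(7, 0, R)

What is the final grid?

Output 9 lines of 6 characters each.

After op 1 fill(7,4,R) [0 cells changed]:
KKKKKK
KKKKKK
KKKKKB
KKKKKB
KKKKKB
KKKKRK
KKKKRK
KKKKRK
KKKKKK
After op 2 fill(2,3,Y) [48 cells changed]:
YYYYYY
YYYYYY
YYYYYB
YYYYYB
YYYYYB
YYYYRY
YYYYRY
YYYYRY
YYYYYY
After op 3 paint(8,4,R):
YYYYYY
YYYYYY
YYYYYB
YYYYYB
YYYYYB
YYYYRY
YYYYRY
YYYYRY
YYYYRY
After op 4 paint(8,4,G):
YYYYYY
YYYYYY
YYYYYB
YYYYYB
YYYYYB
YYYYRY
YYYYRY
YYYYRY
YYYYGY
After op 5 paint(5,0,G):
YYYYYY
YYYYYY
YYYYYB
YYYYYB
YYYYYB
GYYYRY
YYYYRY
YYYYRY
YYYYGY
After op 6 paint(0,0,R):
RYYYYY
YYYYYY
YYYYYB
YYYYYB
YYYYYB
GYYYRY
YYYYRY
YYYYRY
YYYYGY
After op 7 fill(7,0,R) [41 cells changed]:
RRRRRR
RRRRRR
RRRRRB
RRRRRB
RRRRRB
GRRRRY
RRRRRY
RRRRRY
RRRRGY

Answer: RRRRRR
RRRRRR
RRRRRB
RRRRRB
RRRRRB
GRRRRY
RRRRRY
RRRRRY
RRRRGY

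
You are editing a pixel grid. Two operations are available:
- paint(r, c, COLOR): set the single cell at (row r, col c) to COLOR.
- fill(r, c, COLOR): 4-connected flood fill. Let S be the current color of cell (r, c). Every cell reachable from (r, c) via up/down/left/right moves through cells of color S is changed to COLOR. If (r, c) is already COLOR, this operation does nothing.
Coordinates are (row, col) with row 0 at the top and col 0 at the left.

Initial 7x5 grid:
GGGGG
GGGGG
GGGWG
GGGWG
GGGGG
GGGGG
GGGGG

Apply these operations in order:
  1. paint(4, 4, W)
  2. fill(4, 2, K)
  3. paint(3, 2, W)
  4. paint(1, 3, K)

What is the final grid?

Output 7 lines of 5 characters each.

Answer: KKKKK
KKKKK
KKKWK
KKWWK
KKKKW
KKKKK
KKKKK

Derivation:
After op 1 paint(4,4,W):
GGGGG
GGGGG
GGGWG
GGGWG
GGGGW
GGGGG
GGGGG
After op 2 fill(4,2,K) [32 cells changed]:
KKKKK
KKKKK
KKKWK
KKKWK
KKKKW
KKKKK
KKKKK
After op 3 paint(3,2,W):
KKKKK
KKKKK
KKKWK
KKWWK
KKKKW
KKKKK
KKKKK
After op 4 paint(1,3,K):
KKKKK
KKKKK
KKKWK
KKWWK
KKKKW
KKKKK
KKKKK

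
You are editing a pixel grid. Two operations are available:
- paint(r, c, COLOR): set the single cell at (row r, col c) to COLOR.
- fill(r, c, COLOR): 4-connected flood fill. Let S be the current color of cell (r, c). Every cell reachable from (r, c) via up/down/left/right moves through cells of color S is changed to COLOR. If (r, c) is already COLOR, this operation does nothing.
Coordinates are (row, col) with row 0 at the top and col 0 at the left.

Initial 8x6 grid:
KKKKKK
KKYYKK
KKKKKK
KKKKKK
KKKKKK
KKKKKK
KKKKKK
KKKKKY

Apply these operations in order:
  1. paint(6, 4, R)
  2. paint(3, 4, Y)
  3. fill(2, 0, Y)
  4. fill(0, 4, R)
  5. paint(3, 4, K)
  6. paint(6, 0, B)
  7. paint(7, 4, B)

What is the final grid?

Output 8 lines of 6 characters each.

After op 1 paint(6,4,R):
KKKKKK
KKYYKK
KKKKKK
KKKKKK
KKKKKK
KKKKKK
KKKKRK
KKKKKY
After op 2 paint(3,4,Y):
KKKKKK
KKYYKK
KKKKKK
KKKKYK
KKKKKK
KKKKKK
KKKKRK
KKKKKY
After op 3 fill(2,0,Y) [43 cells changed]:
YYYYYY
YYYYYY
YYYYYY
YYYYYY
YYYYYY
YYYYYY
YYYYRY
YYYYYY
After op 4 fill(0,4,R) [47 cells changed]:
RRRRRR
RRRRRR
RRRRRR
RRRRRR
RRRRRR
RRRRRR
RRRRRR
RRRRRR
After op 5 paint(3,4,K):
RRRRRR
RRRRRR
RRRRRR
RRRRKR
RRRRRR
RRRRRR
RRRRRR
RRRRRR
After op 6 paint(6,0,B):
RRRRRR
RRRRRR
RRRRRR
RRRRKR
RRRRRR
RRRRRR
BRRRRR
RRRRRR
After op 7 paint(7,4,B):
RRRRRR
RRRRRR
RRRRRR
RRRRKR
RRRRRR
RRRRRR
BRRRRR
RRRRBR

Answer: RRRRRR
RRRRRR
RRRRRR
RRRRKR
RRRRRR
RRRRRR
BRRRRR
RRRRBR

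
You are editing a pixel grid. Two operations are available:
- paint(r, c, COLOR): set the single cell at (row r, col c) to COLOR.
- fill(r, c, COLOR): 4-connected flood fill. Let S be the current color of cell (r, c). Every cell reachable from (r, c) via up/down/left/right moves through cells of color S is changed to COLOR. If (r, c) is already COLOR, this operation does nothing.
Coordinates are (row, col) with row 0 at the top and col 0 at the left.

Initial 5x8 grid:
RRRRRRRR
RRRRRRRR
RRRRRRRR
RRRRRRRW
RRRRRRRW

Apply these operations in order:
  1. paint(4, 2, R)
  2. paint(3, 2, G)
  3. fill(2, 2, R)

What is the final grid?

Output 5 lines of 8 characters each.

After op 1 paint(4,2,R):
RRRRRRRR
RRRRRRRR
RRRRRRRR
RRRRRRRW
RRRRRRRW
After op 2 paint(3,2,G):
RRRRRRRR
RRRRRRRR
RRRRRRRR
RRGRRRRW
RRRRRRRW
After op 3 fill(2,2,R) [0 cells changed]:
RRRRRRRR
RRRRRRRR
RRRRRRRR
RRGRRRRW
RRRRRRRW

Answer: RRRRRRRR
RRRRRRRR
RRRRRRRR
RRGRRRRW
RRRRRRRW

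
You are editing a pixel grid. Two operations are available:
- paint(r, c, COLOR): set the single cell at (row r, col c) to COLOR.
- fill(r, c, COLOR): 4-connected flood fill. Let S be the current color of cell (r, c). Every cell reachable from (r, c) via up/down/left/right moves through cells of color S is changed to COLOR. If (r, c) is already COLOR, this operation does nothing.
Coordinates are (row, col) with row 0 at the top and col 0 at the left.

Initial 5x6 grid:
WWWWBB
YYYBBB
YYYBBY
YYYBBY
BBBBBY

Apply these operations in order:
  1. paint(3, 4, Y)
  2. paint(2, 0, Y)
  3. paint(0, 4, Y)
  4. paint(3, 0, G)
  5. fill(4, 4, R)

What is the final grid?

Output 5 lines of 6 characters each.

After op 1 paint(3,4,Y):
WWWWBB
YYYBBB
YYYBBY
YYYBYY
BBBBBY
After op 2 paint(2,0,Y):
WWWWBB
YYYBBB
YYYBBY
YYYBYY
BBBBBY
After op 3 paint(0,4,Y):
WWWWYB
YYYBBB
YYYBBY
YYYBYY
BBBBBY
After op 4 paint(3,0,G):
WWWWYB
YYYBBB
YYYBBY
GYYBYY
BBBBBY
After op 5 fill(4,4,R) [12 cells changed]:
WWWWYR
YYYRRR
YYYRRY
GYYRYY
RRRRRY

Answer: WWWWYR
YYYRRR
YYYRRY
GYYRYY
RRRRRY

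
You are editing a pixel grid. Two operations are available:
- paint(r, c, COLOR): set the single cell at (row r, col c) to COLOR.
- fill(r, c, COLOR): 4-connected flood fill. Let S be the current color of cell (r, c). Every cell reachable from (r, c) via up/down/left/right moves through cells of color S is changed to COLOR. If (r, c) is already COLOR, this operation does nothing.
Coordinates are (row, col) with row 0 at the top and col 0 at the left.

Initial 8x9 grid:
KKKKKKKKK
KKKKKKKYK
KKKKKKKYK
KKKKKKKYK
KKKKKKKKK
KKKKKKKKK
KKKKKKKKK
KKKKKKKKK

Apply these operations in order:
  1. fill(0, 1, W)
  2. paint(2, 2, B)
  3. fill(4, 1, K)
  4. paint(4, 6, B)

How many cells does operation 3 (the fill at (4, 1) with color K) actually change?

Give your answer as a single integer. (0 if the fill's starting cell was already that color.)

After op 1 fill(0,1,W) [69 cells changed]:
WWWWWWWWW
WWWWWWWYW
WWWWWWWYW
WWWWWWWYW
WWWWWWWWW
WWWWWWWWW
WWWWWWWWW
WWWWWWWWW
After op 2 paint(2,2,B):
WWWWWWWWW
WWWWWWWYW
WWBWWWWYW
WWWWWWWYW
WWWWWWWWW
WWWWWWWWW
WWWWWWWWW
WWWWWWWWW
After op 3 fill(4,1,K) [68 cells changed]:
KKKKKKKKK
KKKKKKKYK
KKBKKKKYK
KKKKKKKYK
KKKKKKKKK
KKKKKKKKK
KKKKKKKKK
KKKKKKKKK

Answer: 68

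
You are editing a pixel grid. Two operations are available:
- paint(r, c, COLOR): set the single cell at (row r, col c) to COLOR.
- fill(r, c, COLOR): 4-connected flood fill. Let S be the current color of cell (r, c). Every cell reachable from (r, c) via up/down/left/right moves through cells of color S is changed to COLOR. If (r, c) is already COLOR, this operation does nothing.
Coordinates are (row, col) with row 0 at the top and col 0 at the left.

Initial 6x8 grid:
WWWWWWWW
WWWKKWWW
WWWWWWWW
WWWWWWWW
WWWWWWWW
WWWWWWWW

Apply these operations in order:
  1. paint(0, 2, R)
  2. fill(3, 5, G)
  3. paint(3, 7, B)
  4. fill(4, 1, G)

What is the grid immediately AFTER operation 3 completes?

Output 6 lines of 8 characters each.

Answer: GGRGGGGG
GGGKKGGG
GGGGGGGG
GGGGGGGB
GGGGGGGG
GGGGGGGG

Derivation:
After op 1 paint(0,2,R):
WWRWWWWW
WWWKKWWW
WWWWWWWW
WWWWWWWW
WWWWWWWW
WWWWWWWW
After op 2 fill(3,5,G) [45 cells changed]:
GGRGGGGG
GGGKKGGG
GGGGGGGG
GGGGGGGG
GGGGGGGG
GGGGGGGG
After op 3 paint(3,7,B):
GGRGGGGG
GGGKKGGG
GGGGGGGG
GGGGGGGB
GGGGGGGG
GGGGGGGG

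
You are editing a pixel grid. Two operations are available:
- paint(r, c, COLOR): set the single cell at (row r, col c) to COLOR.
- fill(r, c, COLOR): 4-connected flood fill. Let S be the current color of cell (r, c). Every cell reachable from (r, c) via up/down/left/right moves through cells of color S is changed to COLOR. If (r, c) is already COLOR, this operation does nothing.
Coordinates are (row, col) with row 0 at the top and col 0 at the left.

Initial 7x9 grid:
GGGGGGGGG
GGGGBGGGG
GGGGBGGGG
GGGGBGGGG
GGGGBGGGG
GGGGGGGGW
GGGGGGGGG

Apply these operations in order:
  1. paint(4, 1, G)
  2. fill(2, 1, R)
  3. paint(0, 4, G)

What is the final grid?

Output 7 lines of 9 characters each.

After op 1 paint(4,1,G):
GGGGGGGGG
GGGGBGGGG
GGGGBGGGG
GGGGBGGGG
GGGGBGGGG
GGGGGGGGW
GGGGGGGGG
After op 2 fill(2,1,R) [58 cells changed]:
RRRRRRRRR
RRRRBRRRR
RRRRBRRRR
RRRRBRRRR
RRRRBRRRR
RRRRRRRRW
RRRRRRRRR
After op 3 paint(0,4,G):
RRRRGRRRR
RRRRBRRRR
RRRRBRRRR
RRRRBRRRR
RRRRBRRRR
RRRRRRRRW
RRRRRRRRR

Answer: RRRRGRRRR
RRRRBRRRR
RRRRBRRRR
RRRRBRRRR
RRRRBRRRR
RRRRRRRRW
RRRRRRRRR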